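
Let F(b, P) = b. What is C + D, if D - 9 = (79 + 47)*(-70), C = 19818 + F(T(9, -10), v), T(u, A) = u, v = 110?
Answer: 11016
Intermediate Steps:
C = 19827 (C = 19818 + 9 = 19827)
D = -8811 (D = 9 + (79 + 47)*(-70) = 9 + 126*(-70) = 9 - 8820 = -8811)
C + D = 19827 - 8811 = 11016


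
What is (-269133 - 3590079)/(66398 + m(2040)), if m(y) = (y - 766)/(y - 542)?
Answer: -412935684/7104677 ≈ -58.122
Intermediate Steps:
m(y) = (-766 + y)/(-542 + y)
(-269133 - 3590079)/(66398 + m(2040)) = (-269133 - 3590079)/(66398 + (-766 + 2040)/(-542 + 2040)) = -3859212/(66398 + 1274/1498) = -3859212/(66398 + (1/1498)*1274) = -3859212/(66398 + 91/107) = -3859212/7104677/107 = -3859212*107/7104677 = -412935684/7104677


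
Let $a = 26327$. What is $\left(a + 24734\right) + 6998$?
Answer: $58059$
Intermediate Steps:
$\left(a + 24734\right) + 6998 = \left(26327 + 24734\right) + 6998 = 51061 + 6998 = 58059$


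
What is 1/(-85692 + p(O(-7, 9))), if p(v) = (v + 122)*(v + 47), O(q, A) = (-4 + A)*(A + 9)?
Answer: -1/56648 ≈ -1.7653e-5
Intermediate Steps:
O(q, A) = (-4 + A)*(9 + A)
p(v) = (47 + v)*(122 + v) (p(v) = (122 + v)*(47 + v) = (47 + v)*(122 + v))
1/(-85692 + p(O(-7, 9))) = 1/(-85692 + (5734 + (-36 + 9² + 5*9)² + 169*(-36 + 9² + 5*9))) = 1/(-85692 + (5734 + (-36 + 81 + 45)² + 169*(-36 + 81 + 45))) = 1/(-85692 + (5734 + 90² + 169*90)) = 1/(-85692 + (5734 + 8100 + 15210)) = 1/(-85692 + 29044) = 1/(-56648) = -1/56648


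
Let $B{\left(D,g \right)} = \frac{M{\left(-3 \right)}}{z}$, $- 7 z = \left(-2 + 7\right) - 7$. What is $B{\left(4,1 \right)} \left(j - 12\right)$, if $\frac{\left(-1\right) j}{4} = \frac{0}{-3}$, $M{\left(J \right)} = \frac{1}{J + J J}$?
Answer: $-7$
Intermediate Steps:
$M{\left(J \right)} = \frac{1}{J + J^{2}}$
$z = \frac{2}{7}$ ($z = - \frac{\left(-2 + 7\right) - 7}{7} = - \frac{5 - 7}{7} = \left(- \frac{1}{7}\right) \left(-2\right) = \frac{2}{7} \approx 0.28571$)
$j = 0$ ($j = - 4 \frac{0}{-3} = - 4 \cdot 0 \left(- \frac{1}{3}\right) = \left(-4\right) 0 = 0$)
$B{\left(D,g \right)} = \frac{7}{12}$ ($B{\left(D,g \right)} = \frac{\frac{1}{-3} \frac{1}{1 - 3}}{\frac{2}{7}} = - \frac{1}{3 \left(-2\right)} \frac{7}{2} = \left(- \frac{1}{3}\right) \left(- \frac{1}{2}\right) \frac{7}{2} = \frac{1}{6} \cdot \frac{7}{2} = \frac{7}{12}$)
$B{\left(4,1 \right)} \left(j - 12\right) = \frac{7 \left(0 - 12\right)}{12} = \frac{7}{12} \left(-12\right) = -7$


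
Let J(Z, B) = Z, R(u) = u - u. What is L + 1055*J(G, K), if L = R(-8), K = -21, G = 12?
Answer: 12660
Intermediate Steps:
R(u) = 0
L = 0
L + 1055*J(G, K) = 0 + 1055*12 = 0 + 12660 = 12660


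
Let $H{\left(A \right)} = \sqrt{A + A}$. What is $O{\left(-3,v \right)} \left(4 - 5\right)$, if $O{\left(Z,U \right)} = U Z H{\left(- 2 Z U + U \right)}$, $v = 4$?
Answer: $24 \sqrt{14} \approx 89.8$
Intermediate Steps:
$H{\left(A \right)} = \sqrt{2} \sqrt{A}$ ($H{\left(A \right)} = \sqrt{2 A} = \sqrt{2} \sqrt{A}$)
$O{\left(Z,U \right)} = U Z \sqrt{2} \sqrt{U - 2 U Z}$ ($O{\left(Z,U \right)} = U Z \sqrt{2} \sqrt{- 2 Z U + U} = U Z \sqrt{2} \sqrt{- 2 U Z + U} = U Z \sqrt{2} \sqrt{U - 2 U Z}$)
$O{\left(-3,v \right)} \left(4 - 5\right) = 4 \left(-3\right) \sqrt{2} \sqrt{4 \left(1 - -6\right)} \left(4 - 5\right) = 4 \left(-3\right) \sqrt{2} \sqrt{4 \left(1 + 6\right)} \left(-1\right) = 4 \left(-3\right) \sqrt{2} \sqrt{4 \cdot 7} \left(-1\right) = 4 \left(-3\right) \sqrt{2} \sqrt{28} \left(-1\right) = 4 \left(-3\right) \sqrt{2} \cdot 2 \sqrt{7} \left(-1\right) = - 24 \sqrt{14} \left(-1\right) = 24 \sqrt{14}$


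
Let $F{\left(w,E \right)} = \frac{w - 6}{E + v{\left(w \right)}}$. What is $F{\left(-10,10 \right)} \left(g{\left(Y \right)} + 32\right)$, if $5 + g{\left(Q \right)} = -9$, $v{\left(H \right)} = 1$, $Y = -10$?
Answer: $- \frac{288}{11} \approx -26.182$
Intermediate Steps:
$g{\left(Q \right)} = -14$ ($g{\left(Q \right)} = -5 - 9 = -14$)
$F{\left(w,E \right)} = \frac{-6 + w}{1 + E}$ ($F{\left(w,E \right)} = \frac{w - 6}{E + 1} = \frac{-6 + w}{1 + E}$)
$F{\left(-10,10 \right)} \left(g{\left(Y \right)} + 32\right) = \frac{-6 - 10}{1 + 10} \left(-14 + 32\right) = \frac{1}{11} \left(-16\right) 18 = \left(- \frac{16}{11}\right) 18 = - \frac{288}{11}$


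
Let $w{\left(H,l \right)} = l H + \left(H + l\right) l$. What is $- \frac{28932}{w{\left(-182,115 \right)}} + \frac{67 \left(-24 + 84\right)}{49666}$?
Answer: $\frac{258674902}{237030985} \approx 1.0913$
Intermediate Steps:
$w{\left(H,l \right)} = H l + l \left(H + l\right)$
$- \frac{28932}{w{\left(-182,115 \right)}} + \frac{67 \left(-24 + 84\right)}{49666} = - \frac{28932}{115 \left(115 + 2 \left(-182\right)\right)} + \frac{67 \left(-24 + 84\right)}{49666} = - \frac{28932}{115 \left(115 - 364\right)} + 67 \cdot 60 \cdot \frac{1}{49666} = - \frac{28932}{115 \left(-249\right)} + 4020 \cdot \frac{1}{49666} = - \frac{28932}{-28635} + \frac{2010}{24833} = \left(-28932\right) \left(- \frac{1}{28635}\right) + \frac{2010}{24833} = \frac{9644}{9545} + \frac{2010}{24833} = \frac{258674902}{237030985}$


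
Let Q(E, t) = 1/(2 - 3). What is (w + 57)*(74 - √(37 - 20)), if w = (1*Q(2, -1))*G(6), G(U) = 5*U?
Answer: 1998 - 27*√17 ≈ 1886.7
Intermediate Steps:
Q(E, t) = -1 (Q(E, t) = 1/(-1) = -1)
w = -30 (w = (1*(-1))*(5*6) = -1*30 = -30)
(w + 57)*(74 - √(37 - 20)) = (-30 + 57)*(74 - √(37 - 20)) = 27*(74 - √17) = 1998 - 27*√17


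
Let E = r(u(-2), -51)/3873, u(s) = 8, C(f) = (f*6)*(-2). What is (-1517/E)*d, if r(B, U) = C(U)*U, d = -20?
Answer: -9792235/2601 ≈ -3764.8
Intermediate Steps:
C(f) = -12*f (C(f) = (6*f)*(-2) = -12*f)
r(B, U) = -12*U**2 (r(B, U) = (-12*U)*U = -12*U**2)
E = -10404/1291 (E = -12*(-51)**2/3873 = -12*2601*(1/3873) = -31212*1/3873 = -10404/1291 ≈ -8.0589)
(-1517/E)*d = -1517/(-10404/1291)*(-20) = -1517*(-1291/10404)*(-20) = (1958447/10404)*(-20) = -9792235/2601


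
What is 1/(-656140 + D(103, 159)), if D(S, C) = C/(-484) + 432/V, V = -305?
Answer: -147620/96859644383 ≈ -1.5241e-6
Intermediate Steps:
D(S, C) = -432/305 - C/484 (D(S, C) = C/(-484) + 432/(-305) = C*(-1/484) + 432*(-1/305) = -C/484 - 432/305 = -432/305 - C/484)
1/(-656140 + D(103, 159)) = 1/(-656140 + (-432/305 - 1/484*159)) = 1/(-656140 + (-432/305 - 159/484)) = 1/(-656140 - 257583/147620) = 1/(-96859644383/147620) = -147620/96859644383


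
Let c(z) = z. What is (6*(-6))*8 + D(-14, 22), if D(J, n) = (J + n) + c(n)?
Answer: -258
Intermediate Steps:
D(J, n) = J + 2*n (D(J, n) = (J + n) + n = J + 2*n)
(6*(-6))*8 + D(-14, 22) = (6*(-6))*8 + (-14 + 2*22) = -36*8 + (-14 + 44) = -288 + 30 = -258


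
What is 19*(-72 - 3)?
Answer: -1425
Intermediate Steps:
19*(-72 - 3) = 19*(-75) = -1425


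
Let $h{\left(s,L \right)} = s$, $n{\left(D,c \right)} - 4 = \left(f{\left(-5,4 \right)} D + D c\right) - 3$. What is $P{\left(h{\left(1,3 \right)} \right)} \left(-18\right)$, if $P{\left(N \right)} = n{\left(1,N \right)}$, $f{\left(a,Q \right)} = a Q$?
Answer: $324$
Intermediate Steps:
$f{\left(a,Q \right)} = Q a$
$n{\left(D,c \right)} = 1 - 20 D + D c$ ($n{\left(D,c \right)} = 4 - \left(3 - D c - 4 \left(-5\right) D\right) = 4 - \left(3 + 20 D - D c\right) = 1 - 20 D + D c$)
$P{\left(N \right)} = -19 + N$ ($P{\left(N \right)} = 1 - 20 + 1 N = 1 - 20 + N = -19 + N$)
$P{\left(h{\left(1,3 \right)} \right)} \left(-18\right) = \left(-19 + 1\right) \left(-18\right) = \left(-18\right) \left(-18\right) = 324$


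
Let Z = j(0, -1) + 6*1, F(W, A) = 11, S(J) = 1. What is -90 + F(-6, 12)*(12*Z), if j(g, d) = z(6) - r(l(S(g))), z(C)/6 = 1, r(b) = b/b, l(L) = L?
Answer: 1362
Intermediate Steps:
r(b) = 1
z(C) = 6 (z(C) = 6*1 = 6)
j(g, d) = 5 (j(g, d) = 6 - 1*1 = 6 - 1 = 5)
Z = 11 (Z = 5 + 6*1 = 5 + 6 = 11)
-90 + F(-6, 12)*(12*Z) = -90 + 11*(12*11) = -90 + 11*132 = -90 + 1452 = 1362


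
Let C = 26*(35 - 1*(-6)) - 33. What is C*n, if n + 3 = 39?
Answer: 37188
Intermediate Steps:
n = 36 (n = -3 + 39 = 36)
C = 1033 (C = 26*(35 + 6) - 33 = 26*41 - 33 = 1066 - 33 = 1033)
C*n = 1033*36 = 37188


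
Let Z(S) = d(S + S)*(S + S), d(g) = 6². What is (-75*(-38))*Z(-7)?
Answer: -1436400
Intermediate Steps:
d(g) = 36
Z(S) = 72*S (Z(S) = 36*(S + S) = 36*(2*S) = 72*S)
(-75*(-38))*Z(-7) = (-75*(-38))*(72*(-7)) = 2850*(-504) = -1436400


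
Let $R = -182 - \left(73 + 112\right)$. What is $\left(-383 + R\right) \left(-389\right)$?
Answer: $291750$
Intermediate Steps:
$R = -367$ ($R = -182 - 185 = -367$)
$\left(-383 + R\right) \left(-389\right) = \left(-383 - 367\right) \left(-389\right) = \left(-750\right) \left(-389\right) = 291750$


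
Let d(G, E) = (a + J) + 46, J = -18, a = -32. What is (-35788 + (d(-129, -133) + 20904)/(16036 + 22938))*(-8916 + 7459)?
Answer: 1016097675842/19487 ≈ 5.2142e+7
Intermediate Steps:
d(G, E) = -4 (d(G, E) = (-32 - 18) + 46 = -50 + 46 = -4)
(-35788 + (d(-129, -133) + 20904)/(16036 + 22938))*(-8916 + 7459) = (-35788 + (-4 + 20904)/(16036 + 22938))*(-8916 + 7459) = (-35788 + 20900/38974)*(-1457) = (-35788 + 20900*(1/38974))*(-1457) = (-35788 + 10450/19487)*(-1457) = -697390306/19487*(-1457) = 1016097675842/19487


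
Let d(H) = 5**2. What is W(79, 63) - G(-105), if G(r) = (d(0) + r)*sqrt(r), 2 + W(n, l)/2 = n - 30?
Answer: 94 + 80*I*sqrt(105) ≈ 94.0 + 819.76*I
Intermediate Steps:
d(H) = 25
W(n, l) = -64 + 2*n (W(n, l) = -4 + 2*(n - 30) = -4 + 2*(-30 + n) = -4 + (-60 + 2*n) = -64 + 2*n)
G(r) = sqrt(r)*(25 + r) (G(r) = (25 + r)*sqrt(r) = sqrt(r)*(25 + r))
W(79, 63) - G(-105) = (-64 + 2*79) - sqrt(-105)*(25 - 105) = (-64 + 158) - I*sqrt(105)*(-80) = 94 - (-80)*I*sqrt(105) = 94 + 80*I*sqrt(105)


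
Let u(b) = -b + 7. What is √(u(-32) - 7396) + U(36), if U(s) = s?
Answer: 36 + I*√7357 ≈ 36.0 + 85.773*I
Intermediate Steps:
u(b) = 7 - b
√(u(-32) - 7396) + U(36) = √((7 - 1*(-32)) - 7396) + 36 = √((7 + 32) - 7396) + 36 = √(39 - 7396) + 36 = √(-7357) + 36 = I*√7357 + 36 = 36 + I*√7357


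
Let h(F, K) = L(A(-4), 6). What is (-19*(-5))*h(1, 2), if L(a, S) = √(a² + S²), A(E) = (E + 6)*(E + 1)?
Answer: 570*√2 ≈ 806.10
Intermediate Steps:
A(E) = (1 + E)*(6 + E) (A(E) = (6 + E)*(1 + E) = (1 + E)*(6 + E))
L(a, S) = √(S² + a²)
h(F, K) = 6*√2 (h(F, K) = √(6² + (6 + (-4)² + 7*(-4))²) = √(36 + (6 + 16 - 28)²) = √(36 + (-6)²) = √(36 + 36) = √72 = 6*√2)
(-19*(-5))*h(1, 2) = (-19*(-5))*(6*√2) = 95*(6*√2) = 570*√2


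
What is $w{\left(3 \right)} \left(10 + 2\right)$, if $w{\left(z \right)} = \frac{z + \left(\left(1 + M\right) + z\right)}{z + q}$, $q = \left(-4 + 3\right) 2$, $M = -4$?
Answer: $36$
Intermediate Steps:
$q = -2$ ($q = \left(-1\right) 2 = -2$)
$w{\left(z \right)} = \frac{-3 + 2 z}{-2 + z}$ ($w{\left(z \right)} = \frac{z + \left(\left(1 - 4\right) + z\right)}{z - 2} = \frac{z + \left(-3 + z\right)}{-2 + z} = \frac{-3 + 2 z}{-2 + z}$)
$w{\left(3 \right)} \left(10 + 2\right) = \frac{-3 + 2 \cdot 3}{-2 + 3} \left(10 + 2\right) = \frac{-3 + 6}{1} \cdot 12 = 1 \cdot 3 \cdot 12 = 3 \cdot 12 = 36$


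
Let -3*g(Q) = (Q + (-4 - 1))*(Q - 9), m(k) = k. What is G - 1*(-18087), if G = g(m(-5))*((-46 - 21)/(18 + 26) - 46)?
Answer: 223352/11 ≈ 20305.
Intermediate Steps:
g(Q) = -(-9 + Q)*(-5 + Q)/3 (g(Q) = -(Q + (-4 - 1))*(Q - 9)/3 = -(Q - 5)*(-9 + Q)/3 = -(-5 + Q)*(-9 + Q)/3 = -(-9 + Q)*(-5 + Q)/3)
G = 24395/11 (G = (-15 - ⅓*(-5)² + (14/3)*(-5))*((-46 - 21)/(18 + 26) - 46) = (-15 - ⅓*25 - 70/3)*(-67/44 - 46) = (-15 - 25/3 - 70/3)*(-67*1/44 - 46) = -140*(-67/44 - 46)/3 = -140/3*(-2091/44) = 24395/11 ≈ 2217.7)
G - 1*(-18087) = 24395/11 - 1*(-18087) = 24395/11 + 18087 = 223352/11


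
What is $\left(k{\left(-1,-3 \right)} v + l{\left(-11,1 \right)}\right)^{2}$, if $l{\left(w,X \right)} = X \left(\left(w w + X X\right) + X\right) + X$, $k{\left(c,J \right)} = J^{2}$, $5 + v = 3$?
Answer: $11236$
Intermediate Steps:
$v = -2$ ($v = -5 + 3 = -2$)
$l{\left(w,X \right)} = X + X \left(X + X^{2} + w^{2}\right)$ ($l{\left(w,X \right)} = X \left(\left(w^{2} + X^{2}\right) + X\right) + X = X \left(\left(X^{2} + w^{2}\right) + X\right) + X = X \left(X + X^{2} + w^{2}\right) + X = X + X \left(X + X^{2} + w^{2}\right)$)
$\left(k{\left(-1,-3 \right)} v + l{\left(-11,1 \right)}\right)^{2} = \left(\left(-3\right)^{2} \left(-2\right) + 1 \left(1 + 1 + 1^{2} + \left(-11\right)^{2}\right)\right)^{2} = \left(9 \left(-2\right) + 1 \left(1 + 1 + 1 + 121\right)\right)^{2} = \left(-18 + 1 \cdot 124\right)^{2} = \left(-18 + 124\right)^{2} = 106^{2} = 11236$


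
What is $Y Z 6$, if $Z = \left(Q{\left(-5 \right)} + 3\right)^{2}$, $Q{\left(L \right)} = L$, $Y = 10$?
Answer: $240$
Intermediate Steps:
$Z = 4$ ($Z = \left(-5 + 3\right)^{2} = \left(-2\right)^{2} = 4$)
$Y Z 6 = 10 \cdot 4 \cdot 6 = 40 \cdot 6 = 240$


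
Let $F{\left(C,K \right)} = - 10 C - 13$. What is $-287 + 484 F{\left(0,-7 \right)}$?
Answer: $-6579$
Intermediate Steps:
$F{\left(C,K \right)} = -13 - 10 C$
$-287 + 484 F{\left(0,-7 \right)} = -287 + 484 \left(-13 - 0\right) = -287 + 484 \left(-13 + 0\right) = -287 + 484 \left(-13\right) = -287 - 6292 = -6579$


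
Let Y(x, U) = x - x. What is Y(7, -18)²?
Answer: 0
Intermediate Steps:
Y(x, U) = 0
Y(7, -18)² = 0² = 0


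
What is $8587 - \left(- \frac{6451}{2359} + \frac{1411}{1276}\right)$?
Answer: $\frac{25852494235}{3010084} \approx 8588.6$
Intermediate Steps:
$8587 - \left(- \frac{6451}{2359} + \frac{1411}{1276}\right) = 8587 - \left(\frac{1411}{1276} + \frac{19353}{-7077}\right) = 8587 - - \frac{4902927}{3010084} = 8587 + \left(- \frac{1411}{1276} + \frac{6451}{2359}\right) = 8587 + \frac{4902927}{3010084} = \frac{25852494235}{3010084}$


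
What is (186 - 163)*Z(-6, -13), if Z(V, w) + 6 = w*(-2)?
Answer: 460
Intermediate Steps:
Z(V, w) = -6 - 2*w (Z(V, w) = -6 + w*(-2) = -6 - 2*w)
(186 - 163)*Z(-6, -13) = (186 - 163)*(-6 - 2*(-13)) = 23*(-6 + 26) = 23*20 = 460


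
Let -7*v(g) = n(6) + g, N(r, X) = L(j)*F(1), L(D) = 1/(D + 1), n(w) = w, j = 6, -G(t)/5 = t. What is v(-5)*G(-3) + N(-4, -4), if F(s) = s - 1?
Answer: -15/7 ≈ -2.1429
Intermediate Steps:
G(t) = -5*t
L(D) = 1/(1 + D)
F(s) = -1 + s
N(r, X) = 0 (N(r, X) = (-1 + 1)/(1 + 6) = 0/7 = (⅐)*0 = 0)
v(g) = -6/7 - g/7 (v(g) = -(6 + g)/7 = -6/7 - g/7)
v(-5)*G(-3) + N(-4, -4) = (-6/7 - ⅐*(-5))*(-5*(-3)) + 0 = (-6/7 + 5/7)*15 + 0 = -⅐*15 + 0 = -15/7 + 0 = -15/7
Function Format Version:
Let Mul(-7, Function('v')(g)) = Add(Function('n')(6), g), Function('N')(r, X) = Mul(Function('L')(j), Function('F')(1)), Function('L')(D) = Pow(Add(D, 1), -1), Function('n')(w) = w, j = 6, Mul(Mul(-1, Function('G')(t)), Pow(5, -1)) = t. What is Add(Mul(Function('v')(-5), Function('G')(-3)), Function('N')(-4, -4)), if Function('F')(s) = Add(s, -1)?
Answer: Rational(-15, 7) ≈ -2.1429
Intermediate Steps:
Function('G')(t) = Mul(-5, t)
Function('L')(D) = Pow(Add(1, D), -1)
Function('F')(s) = Add(-1, s)
Function('N')(r, X) = 0 (Function('N')(r, X) = Mul(Pow(Add(1, 6), -1), Add(-1, 1)) = Mul(Pow(7, -1), 0) = Mul(Rational(1, 7), 0) = 0)
Function('v')(g) = Add(Rational(-6, 7), Mul(Rational(-1, 7), g)) (Function('v')(g) = Mul(Rational(-1, 7), Add(6, g)) = Add(Rational(-6, 7), Mul(Rational(-1, 7), g)))
Add(Mul(Function('v')(-5), Function('G')(-3)), Function('N')(-4, -4)) = Add(Mul(Add(Rational(-6, 7), Mul(Rational(-1, 7), -5)), Mul(-5, -3)), 0) = Add(Mul(Add(Rational(-6, 7), Rational(5, 7)), 15), 0) = Add(Mul(Rational(-1, 7), 15), 0) = Add(Rational(-15, 7), 0) = Rational(-15, 7)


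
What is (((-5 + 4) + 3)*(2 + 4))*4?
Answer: 48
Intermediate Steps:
(((-5 + 4) + 3)*(2 + 4))*4 = ((-1 + 3)*6)*4 = (2*6)*4 = 12*4 = 48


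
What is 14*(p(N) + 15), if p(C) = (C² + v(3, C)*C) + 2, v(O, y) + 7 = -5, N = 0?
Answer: 238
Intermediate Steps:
v(O, y) = -12 (v(O, y) = -7 - 5 = -12)
p(C) = 2 + C² - 12*C (p(C) = (C² - 12*C) + 2 = 2 + C² - 12*C)
14*(p(N) + 15) = 14*((2 + 0² - 12*0) + 15) = 14*((2 + 0 + 0) + 15) = 14*(2 + 15) = 14*17 = 238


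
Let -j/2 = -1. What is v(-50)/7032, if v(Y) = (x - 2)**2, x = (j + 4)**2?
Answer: 289/1758 ≈ 0.16439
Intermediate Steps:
j = 2 (j = -2*(-1) = 2)
x = 36 (x = (2 + 4)**2 = 6**2 = 36)
v(Y) = 1156 (v(Y) = (36 - 2)**2 = 34**2 = 1156)
v(-50)/7032 = 1156/7032 = 1156*(1/7032) = 289/1758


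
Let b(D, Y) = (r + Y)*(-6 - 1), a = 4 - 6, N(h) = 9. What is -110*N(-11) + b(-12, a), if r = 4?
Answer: -1004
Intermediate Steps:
a = -2
b(D, Y) = -28 - 7*Y (b(D, Y) = (4 + Y)*(-6 - 1) = (4 + Y)*(-7) = -28 - 7*Y)
-110*N(-11) + b(-12, a) = -110*9 + (-28 - 7*(-2)) = -990 + (-28 + 14) = -990 - 14 = -1004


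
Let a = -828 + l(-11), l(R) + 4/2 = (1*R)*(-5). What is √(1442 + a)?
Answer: √667 ≈ 25.826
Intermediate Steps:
l(R) = -2 - 5*R (l(R) = -2 + (1*R)*(-5) = -2 + R*(-5) = -2 - 5*R)
a = -775 (a = -828 + (-2 - 5*(-11)) = -828 + (-2 + 55) = -828 + 53 = -775)
√(1442 + a) = √(1442 - 775) = √667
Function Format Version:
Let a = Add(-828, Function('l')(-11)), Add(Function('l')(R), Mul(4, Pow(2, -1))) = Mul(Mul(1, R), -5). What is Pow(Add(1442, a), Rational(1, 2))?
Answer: Pow(667, Rational(1, 2)) ≈ 25.826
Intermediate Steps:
Function('l')(R) = Add(-2, Mul(-5, R)) (Function('l')(R) = Add(-2, Mul(Mul(1, R), -5)) = Add(-2, Mul(R, -5)) = Add(-2, Mul(-5, R)))
a = -775 (a = Add(-828, Add(-2, Mul(-5, -11))) = Add(-828, Add(-2, 55)) = Add(-828, 53) = -775)
Pow(Add(1442, a), Rational(1, 2)) = Pow(Add(1442, -775), Rational(1, 2)) = Pow(667, Rational(1, 2))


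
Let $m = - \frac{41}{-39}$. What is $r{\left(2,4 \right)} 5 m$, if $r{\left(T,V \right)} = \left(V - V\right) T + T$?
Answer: $\frac{410}{39} \approx 10.513$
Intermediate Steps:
$m = \frac{41}{39}$ ($m = \left(-41\right) \left(- \frac{1}{39}\right) = \frac{41}{39} \approx 1.0513$)
$r{\left(T,V \right)} = T$ ($r{\left(T,V \right)} = 0 T + T = 0 + T = T$)
$r{\left(2,4 \right)} 5 m = 2 \cdot 5 \cdot \frac{41}{39} = 10 \cdot \frac{41}{39} = \frac{410}{39}$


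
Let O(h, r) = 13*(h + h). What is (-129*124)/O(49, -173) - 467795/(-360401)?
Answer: -2584501783/229575437 ≈ -11.258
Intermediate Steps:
O(h, r) = 26*h (O(h, r) = 13*(2*h) = 26*h)
(-129*124)/O(49, -173) - 467795/(-360401) = (-129*124)/((26*49)) - 467795/(-360401) = -15996/1274 - 467795*(-1/360401) = -15996*1/1274 + 467795/360401 = -7998/637 + 467795/360401 = -2584501783/229575437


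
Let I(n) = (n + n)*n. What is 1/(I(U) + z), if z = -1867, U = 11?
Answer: -1/1625 ≈ -0.00061538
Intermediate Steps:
I(n) = 2*n**2 (I(n) = (2*n)*n = 2*n**2)
1/(I(U) + z) = 1/(2*11**2 - 1867) = 1/(2*121 - 1867) = 1/(242 - 1867) = 1/(-1625) = -1/1625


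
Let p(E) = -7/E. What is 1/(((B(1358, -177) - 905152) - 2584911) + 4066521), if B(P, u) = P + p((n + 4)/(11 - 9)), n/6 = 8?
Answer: 26/15023209 ≈ 1.7307e-6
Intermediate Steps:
n = 48 (n = 6*8 = 48)
B(P, u) = -7/26 + P (B(P, u) = P - 7*(11 - 9)/(48 + 4) = P - 7/(52/2) = P - 7/(52*(1/2)) = P - 7/26 = -7/26 + P)
1/(((B(1358, -177) - 905152) - 2584911) + 4066521) = 1/((((-7/26 + 1358) - 905152) - 2584911) + 4066521) = 1/(((35301/26 - 905152) - 2584911) + 4066521) = 1/((-23498651/26 - 2584911) + 4066521) = 1/(-90706337/26 + 4066521) = 1/(15023209/26) = 26/15023209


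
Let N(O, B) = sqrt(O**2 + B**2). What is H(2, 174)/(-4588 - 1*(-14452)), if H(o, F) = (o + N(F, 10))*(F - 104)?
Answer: 35/2466 + 35*sqrt(7594)/2466 ≈ 1.2510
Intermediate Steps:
N(O, B) = sqrt(B**2 + O**2)
H(o, F) = (-104 + F)*(o + sqrt(100 + F**2)) (H(o, F) = (o + sqrt(10**2 + F**2))*(F - 104) = (o + sqrt(100 + F**2))*(-104 + F) = (-104 + F)*(o + sqrt(100 + F**2)))
H(2, 174)/(-4588 - 1*(-14452)) = (-104*2 - 104*sqrt(100 + 174**2) + 174*2 + 174*sqrt(100 + 174**2))/(-4588 - 1*(-14452)) = (-208 - 104*sqrt(100 + 30276) + 348 + 174*sqrt(100 + 30276))/(-4588 + 14452) = (-208 - 208*sqrt(7594) + 348 + 174*sqrt(30376))/9864 = (-208 - 208*sqrt(7594) + 348 + 174*(2*sqrt(7594)))*(1/9864) = (-208 - 208*sqrt(7594) + 348 + 348*sqrt(7594))*(1/9864) = (140 + 140*sqrt(7594))*(1/9864) = 35/2466 + 35*sqrt(7594)/2466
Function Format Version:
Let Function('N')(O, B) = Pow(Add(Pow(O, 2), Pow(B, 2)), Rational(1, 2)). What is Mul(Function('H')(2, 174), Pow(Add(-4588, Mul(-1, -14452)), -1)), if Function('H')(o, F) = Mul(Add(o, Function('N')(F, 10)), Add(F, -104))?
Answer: Add(Rational(35, 2466), Mul(Rational(35, 2466), Pow(7594, Rational(1, 2)))) ≈ 1.2510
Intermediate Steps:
Function('N')(O, B) = Pow(Add(Pow(B, 2), Pow(O, 2)), Rational(1, 2))
Function('H')(o, F) = Mul(Add(-104, F), Add(o, Pow(Add(100, Pow(F, 2)), Rational(1, 2)))) (Function('H')(o, F) = Mul(Add(o, Pow(Add(Pow(10, 2), Pow(F, 2)), Rational(1, 2))), Add(F, -104)) = Mul(Add(o, Pow(Add(100, Pow(F, 2)), Rational(1, 2))), Add(-104, F)) = Mul(Add(-104, F), Add(o, Pow(Add(100, Pow(F, 2)), Rational(1, 2)))))
Mul(Function('H')(2, 174), Pow(Add(-4588, Mul(-1, -14452)), -1)) = Mul(Add(Mul(-104, 2), Mul(-104, Pow(Add(100, Pow(174, 2)), Rational(1, 2))), Mul(174, 2), Mul(174, Pow(Add(100, Pow(174, 2)), Rational(1, 2)))), Pow(Add(-4588, Mul(-1, -14452)), -1)) = Mul(Add(-208, Mul(-104, Pow(Add(100, 30276), Rational(1, 2))), 348, Mul(174, Pow(Add(100, 30276), Rational(1, 2)))), Pow(Add(-4588, 14452), -1)) = Mul(Add(-208, Mul(-104, Pow(30376, Rational(1, 2))), 348, Mul(174, Pow(30376, Rational(1, 2)))), Pow(9864, -1)) = Mul(Add(-208, Mul(-104, Mul(2, Pow(7594, Rational(1, 2)))), 348, Mul(174, Mul(2, Pow(7594, Rational(1, 2))))), Rational(1, 9864)) = Mul(Add(-208, Mul(-208, Pow(7594, Rational(1, 2))), 348, Mul(348, Pow(7594, Rational(1, 2)))), Rational(1, 9864)) = Mul(Add(140, Mul(140, Pow(7594, Rational(1, 2)))), Rational(1, 9864)) = Add(Rational(35, 2466), Mul(Rational(35, 2466), Pow(7594, Rational(1, 2))))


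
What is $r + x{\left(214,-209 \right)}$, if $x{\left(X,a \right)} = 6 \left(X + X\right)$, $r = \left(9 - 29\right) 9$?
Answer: $2388$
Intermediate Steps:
$r = -180$ ($r = \left(-20\right) 9 = -180$)
$x{\left(X,a \right)} = 12 X$ ($x{\left(X,a \right)} = 6 \cdot 2 X = 12 X$)
$r + x{\left(214,-209 \right)} = -180 + 12 \cdot 214 = -180 + 2568 = 2388$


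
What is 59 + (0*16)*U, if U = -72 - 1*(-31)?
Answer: 59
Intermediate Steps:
U = -41 (U = -72 + 31 = -41)
59 + (0*16)*U = 59 + (0*16)*(-41) = 59 + 0*(-41) = 59 + 0 = 59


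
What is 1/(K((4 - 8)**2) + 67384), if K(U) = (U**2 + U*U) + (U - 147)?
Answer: 1/67765 ≈ 1.4757e-5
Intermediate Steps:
K(U) = -147 + U + 2*U**2 (K(U) = (U**2 + U**2) + (-147 + U) = 2*U**2 + (-147 + U) = -147 + U + 2*U**2)
1/(K((4 - 8)**2) + 67384) = 1/((-147 + (4 - 8)**2 + 2*((4 - 8)**2)**2) + 67384) = 1/((-147 + (-4)**2 + 2*((-4)**2)**2) + 67384) = 1/((-147 + 16 + 2*16**2) + 67384) = 1/((-147 + 16 + 2*256) + 67384) = 1/((-147 + 16 + 512) + 67384) = 1/(381 + 67384) = 1/67765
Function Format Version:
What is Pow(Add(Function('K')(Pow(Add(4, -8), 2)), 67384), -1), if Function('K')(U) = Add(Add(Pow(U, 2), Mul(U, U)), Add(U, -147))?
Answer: Rational(1, 67765) ≈ 1.4757e-5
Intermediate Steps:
Function('K')(U) = Add(-147, U, Mul(2, Pow(U, 2))) (Function('K')(U) = Add(Add(Pow(U, 2), Pow(U, 2)), Add(-147, U)) = Add(Mul(2, Pow(U, 2)), Add(-147, U)) = Add(-147, U, Mul(2, Pow(U, 2))))
Pow(Add(Function('K')(Pow(Add(4, -8), 2)), 67384), -1) = Pow(Add(Add(-147, Pow(Add(4, -8), 2), Mul(2, Pow(Pow(Add(4, -8), 2), 2))), 67384), -1) = Pow(Add(Add(-147, Pow(-4, 2), Mul(2, Pow(Pow(-4, 2), 2))), 67384), -1) = Pow(Add(Add(-147, 16, Mul(2, Pow(16, 2))), 67384), -1) = Pow(Add(Add(-147, 16, Mul(2, 256)), 67384), -1) = Pow(Add(Add(-147, 16, 512), 67384), -1) = Pow(Add(381, 67384), -1) = Pow(67765, -1) = Rational(1, 67765)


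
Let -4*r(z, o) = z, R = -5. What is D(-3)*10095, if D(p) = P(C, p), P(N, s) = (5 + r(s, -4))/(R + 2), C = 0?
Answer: -77395/4 ≈ -19349.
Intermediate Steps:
r(z, o) = -z/4
P(N, s) = -5/3 + s/12 (P(N, s) = (5 - s/4)/(-5 + 2) = (5 - s/4)/(-3) = (5 - s/4)*(-⅓) = -5/3 + s/12)
D(p) = -5/3 + p/12
D(-3)*10095 = (-5/3 + (1/12)*(-3))*10095 = (-5/3 - ¼)*10095 = -23/12*10095 = -77395/4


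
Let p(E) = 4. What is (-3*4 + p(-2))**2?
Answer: 64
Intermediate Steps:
(-3*4 + p(-2))**2 = (-3*4 + 4)**2 = (-12 + 4)**2 = (-8)**2 = 64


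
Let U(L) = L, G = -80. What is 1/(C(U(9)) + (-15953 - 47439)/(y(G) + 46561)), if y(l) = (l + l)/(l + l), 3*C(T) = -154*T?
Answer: -23281/10787518 ≈ -0.0021581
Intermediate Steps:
C(T) = -154*T/3 (C(T) = (-154*T)/3 = -154*T/3)
y(l) = 1 (y(l) = (2*l)/((2*l)) = (2*l)*(1/(2*l)) = 1)
1/(C(U(9)) + (-15953 - 47439)/(y(G) + 46561)) = 1/(-154/3*9 + (-15953 - 47439)/(1 + 46561)) = 1/(-462 - 63392/46562) = 1/(-462 - 63392*1/46562) = 1/(-462 - 31696/23281) = 1/(-10787518/23281) = -23281/10787518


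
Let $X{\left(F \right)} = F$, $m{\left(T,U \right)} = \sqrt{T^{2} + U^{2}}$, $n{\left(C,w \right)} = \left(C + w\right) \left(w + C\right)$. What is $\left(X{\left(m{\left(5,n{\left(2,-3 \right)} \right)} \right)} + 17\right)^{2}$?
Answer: $\left(17 + \sqrt{26}\right)^{2} \approx 488.37$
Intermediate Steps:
$n{\left(C,w \right)} = \left(C + w\right)^{2}$ ($n{\left(C,w \right)} = \left(C + w\right) \left(C + w\right) = \left(C + w\right)^{2}$)
$\left(X{\left(m{\left(5,n{\left(2,-3 \right)} \right)} \right)} + 17\right)^{2} = \left(\sqrt{5^{2} + \left(\left(2 - 3\right)^{2}\right)^{2}} + 17\right)^{2} = \left(\sqrt{25 + \left(\left(-1\right)^{2}\right)^{2}} + 17\right)^{2} = \left(\sqrt{25 + 1^{2}} + 17\right)^{2} = \left(\sqrt{25 + 1} + 17\right)^{2} = \left(\sqrt{26} + 17\right)^{2} = \left(17 + \sqrt{26}\right)^{2}$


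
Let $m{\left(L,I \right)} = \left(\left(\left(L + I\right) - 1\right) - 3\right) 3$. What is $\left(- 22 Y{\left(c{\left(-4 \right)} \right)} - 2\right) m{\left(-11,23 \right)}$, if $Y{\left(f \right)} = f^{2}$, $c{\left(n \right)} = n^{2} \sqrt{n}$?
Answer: $540624$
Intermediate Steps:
$c{\left(n \right)} = n^{\frac{5}{2}}$
$m{\left(L,I \right)} = -12 + 3 I + 3 L$ ($m{\left(L,I \right)} = \left(\left(\left(I + L\right) - 1\right) - 3\right) 3 = \left(\left(-1 + I + L\right) - 3\right) 3 = \left(-4 + I + L\right) 3 = -12 + 3 I + 3 L$)
$\left(- 22 Y{\left(c{\left(-4 \right)} \right)} - 2\right) m{\left(-11,23 \right)} = \left(- 22 \left(\left(-4\right)^{\frac{5}{2}}\right)^{2} - 2\right) \left(-12 + 3 \cdot 23 + 3 \left(-11\right)\right) = \left(- 22 \left(32 i\right)^{2} - 2\right) \left(-12 + 69 - 33\right) = \left(\left(-22\right) \left(-1024\right) - 2\right) 24 = \left(22528 - 2\right) 24 = 22526 \cdot 24 = 540624$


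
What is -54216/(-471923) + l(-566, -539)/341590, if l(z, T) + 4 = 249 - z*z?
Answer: -132548100013/161204177570 ≈ -0.82224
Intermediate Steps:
l(z, T) = 245 - z² (l(z, T) = -4 + (249 - z*z) = -4 + (249 - z²) = 245 - z²)
-54216/(-471923) + l(-566, -539)/341590 = -54216/(-471923) + (245 - 1*(-566)²)/341590 = -54216*(-1/471923) + (245 - 1*320356)*(1/341590) = 54216/471923 + (245 - 320356)*(1/341590) = 54216/471923 - 320111*1/341590 = 54216/471923 - 320111/341590 = -132548100013/161204177570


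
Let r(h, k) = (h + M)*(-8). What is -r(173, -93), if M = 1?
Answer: 1392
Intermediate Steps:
r(h, k) = -8 - 8*h (r(h, k) = (h + 1)*(-8) = (1 + h)*(-8) = -8 - 8*h)
-r(173, -93) = -(-8 - 8*173) = -(-8 - 1384) = -1*(-1392) = 1392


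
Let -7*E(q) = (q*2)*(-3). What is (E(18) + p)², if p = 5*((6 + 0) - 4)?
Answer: 31684/49 ≈ 646.61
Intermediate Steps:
p = 10 (p = 5*(6 - 4) = 5*2 = 10)
E(q) = 6*q/7 (E(q) = -q*2*(-3)/7 = -2*q*(-3)/7 = -(-6)*q/7 = 6*q/7)
(E(18) + p)² = ((6/7)*18 + 10)² = (108/7 + 10)² = (178/7)² = 31684/49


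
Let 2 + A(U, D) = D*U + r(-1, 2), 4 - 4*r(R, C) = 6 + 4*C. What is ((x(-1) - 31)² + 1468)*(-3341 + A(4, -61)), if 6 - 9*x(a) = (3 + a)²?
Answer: -468159341/54 ≈ -8.6696e+6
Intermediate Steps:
r(R, C) = -½ - C (r(R, C) = 1 - (6 + 4*C)/4 = 1 + (-3/2 - C) = -½ - C)
x(a) = ⅔ - (3 + a)²/9
A(U, D) = -9/2 + D*U (A(U, D) = -2 + (D*U + (-½ - 1*2)) = -2 + (D*U + (-½ - 2)) = -2 + (D*U - 5/2) = -2 + (-5/2 + D*U) = -9/2 + D*U)
((x(-1) - 31)² + 1468)*(-3341 + A(4, -61)) = (((⅔ - (3 - 1)²/9) - 31)² + 1468)*(-3341 + (-9/2 - 61*4)) = (((⅔ - ⅑*2²) - 31)² + 1468)*(-3341 + (-9/2 - 244)) = (((⅔ - ⅑*4) - 31)² + 1468)*(-3341 - 497/2) = (((⅔ - 4/9) - 31)² + 1468)*(-7179/2) = ((2/9 - 31)² + 1468)*(-7179/2) = ((-277/9)² + 1468)*(-7179/2) = (76729/81 + 1468)*(-7179/2) = (195637/81)*(-7179/2) = -468159341/54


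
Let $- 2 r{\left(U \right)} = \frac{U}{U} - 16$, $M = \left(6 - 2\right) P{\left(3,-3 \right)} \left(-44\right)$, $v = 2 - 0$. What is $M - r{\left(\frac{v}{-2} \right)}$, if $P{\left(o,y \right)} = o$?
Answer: $- \frac{1071}{2} \approx -535.5$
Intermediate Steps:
$v = 2$ ($v = 2 + 0 = 2$)
$M = -528$ ($M = \left(6 - 2\right) 3 \left(-44\right) = 4 \cdot 3 \left(-44\right) = 12 \left(-44\right) = -528$)
$r{\left(U \right)} = \frac{15}{2}$ ($r{\left(U \right)} = - \frac{\frac{U}{U} - 16}{2} = - \frac{1 - 16}{2} = \left(- \frac{1}{2}\right) \left(-15\right) = \frac{15}{2}$)
$M - r{\left(\frac{v}{-2} \right)} = -528 - \frac{15}{2} = - \frac{1071}{2}$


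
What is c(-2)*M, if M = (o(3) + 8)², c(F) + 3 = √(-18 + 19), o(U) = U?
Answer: -242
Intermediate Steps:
c(F) = -2 (c(F) = -3 + √(-18 + 19) = -3 + √1 = -3 + 1 = -2)
M = 121 (M = (3 + 8)² = 11² = 121)
c(-2)*M = -2*121 = -242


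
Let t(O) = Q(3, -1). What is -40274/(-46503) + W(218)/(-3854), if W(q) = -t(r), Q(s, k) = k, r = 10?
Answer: 155169493/179222562 ≈ 0.86579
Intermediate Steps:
t(O) = -1
W(q) = 1 (W(q) = -1*(-1) = 1)
-40274/(-46503) + W(218)/(-3854) = -40274/(-46503) + 1/(-3854) = -40274*(-1/46503) + 1*(-1/3854) = 40274/46503 - 1/3854 = 155169493/179222562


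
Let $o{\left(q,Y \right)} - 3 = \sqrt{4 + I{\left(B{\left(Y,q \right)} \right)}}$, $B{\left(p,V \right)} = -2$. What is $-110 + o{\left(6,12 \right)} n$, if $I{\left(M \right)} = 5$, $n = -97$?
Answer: $-692$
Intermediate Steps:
$o{\left(q,Y \right)} = 6$ ($o{\left(q,Y \right)} = 3 + \sqrt{4 + 5} = 3 + \sqrt{9} = 3 + 3 = 6$)
$-110 + o{\left(6,12 \right)} n = -110 + 6 \left(-97\right) = -110 - 582 = -692$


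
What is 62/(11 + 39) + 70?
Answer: 1781/25 ≈ 71.240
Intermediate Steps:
62/(11 + 39) + 70 = 62/50 + 70 = 62*(1/50) + 70 = 31/25 + 70 = 1781/25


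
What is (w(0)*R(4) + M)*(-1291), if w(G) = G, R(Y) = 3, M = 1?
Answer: -1291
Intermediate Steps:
(w(0)*R(4) + M)*(-1291) = (0*3 + 1)*(-1291) = (0 + 1)*(-1291) = 1*(-1291) = -1291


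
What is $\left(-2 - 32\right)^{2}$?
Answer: $1156$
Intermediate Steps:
$\left(-2 - 32\right)^{2} = \left(-34\right)^{2} = 1156$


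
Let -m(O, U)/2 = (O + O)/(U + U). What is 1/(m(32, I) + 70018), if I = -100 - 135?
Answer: 235/16454294 ≈ 1.4282e-5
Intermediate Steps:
I = -235
m(O, U) = -2*O/U (m(O, U) = -2*(O + O)/(U + U) = -2*2*O/(2*U) = -2*2*O*1/(2*U) = -2*O/U)
1/(m(32, I) + 70018) = 1/(-2*32/(-235) + 70018) = 1/(-2*32*(-1/235) + 70018) = 1/(64/235 + 70018) = 1/(16454294/235) = 235/16454294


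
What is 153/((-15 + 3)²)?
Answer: 17/16 ≈ 1.0625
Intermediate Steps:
153/((-15 + 3)²) = 153/((-12)²) = 153/144 = 153*(1/144) = 17/16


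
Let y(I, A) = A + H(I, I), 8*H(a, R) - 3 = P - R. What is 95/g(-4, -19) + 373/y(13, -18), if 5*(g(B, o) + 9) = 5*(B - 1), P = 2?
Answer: -7027/266 ≈ -26.417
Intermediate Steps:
H(a, R) = 5/8 - R/8 (H(a, R) = 3/8 + (2 - R)/8 = 3/8 + (¼ - R/8) = 5/8 - R/8)
y(I, A) = 5/8 + A - I/8 (y(I, A) = A + (5/8 - I/8) = 5/8 + A - I/8)
g(B, o) = -10 + B (g(B, o) = -9 + (5*(B - 1))/5 = -9 + (5*(-1 + B))/5 = -9 + (-5 + 5*B)/5 = -9 + (-1 + B) = -10 + B)
95/g(-4, -19) + 373/y(13, -18) = 95/(-10 - 4) + 373/(5/8 - 18 - ⅛*13) = 95/(-14) + 373/(5/8 - 18 - 13/8) = 95*(-1/14) + 373/(-19) = -95/14 + 373*(-1/19) = -95/14 - 373/19 = -7027/266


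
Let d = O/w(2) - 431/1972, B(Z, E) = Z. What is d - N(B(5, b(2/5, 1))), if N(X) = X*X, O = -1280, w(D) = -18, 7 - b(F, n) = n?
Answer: 814501/17748 ≈ 45.893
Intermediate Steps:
b(F, n) = 7 - n
N(X) = X**2
d = 1258201/17748 (d = -1280/(-18) - 431/1972 = -1280*(-1/18) - 431*1/1972 = 640/9 - 431/1972 = 1258201/17748 ≈ 70.893)
d - N(B(5, b(2/5, 1))) = 1258201/17748 - 1*5**2 = 1258201/17748 - 1*25 = 1258201/17748 - 25 = 814501/17748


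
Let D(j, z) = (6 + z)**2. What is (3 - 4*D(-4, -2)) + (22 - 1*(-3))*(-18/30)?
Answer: -76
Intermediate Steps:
(3 - 4*D(-4, -2)) + (22 - 1*(-3))*(-18/30) = (3 - 4*(6 - 2)**2) + (22 - 1*(-3))*(-18/30) = (3 - 4*4**2) + (22 + 3)*(-18*1/30) = (3 - 4*16) + 25*(-3/5) = (3 - 64) - 15 = -61 - 15 = -76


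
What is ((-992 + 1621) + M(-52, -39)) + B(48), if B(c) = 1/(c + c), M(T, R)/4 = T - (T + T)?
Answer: 80353/96 ≈ 837.01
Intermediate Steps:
M(T, R) = -4*T (M(T, R) = 4*(T - (T + T)) = 4*(T - 2*T) = 4*(-T) = -4*T)
B(c) = 1/(2*c)
((-992 + 1621) + M(-52, -39)) + B(48) = ((-992 + 1621) - 4*(-52)) + (½)/48 = (629 + 208) + (½)*(1/48) = 837 + 1/96 = 80353/96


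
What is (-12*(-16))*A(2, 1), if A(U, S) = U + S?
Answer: 576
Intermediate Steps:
A(U, S) = S + U
(-12*(-16))*A(2, 1) = (-12*(-16))*(1 + 2) = 192*3 = 576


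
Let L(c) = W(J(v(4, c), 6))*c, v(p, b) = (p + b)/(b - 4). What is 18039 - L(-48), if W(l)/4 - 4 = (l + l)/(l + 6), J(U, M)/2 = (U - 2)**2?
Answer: 1154427/61 ≈ 18925.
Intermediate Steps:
v(p, b) = (b + p)/(-4 + b)
J(U, M) = 2*(-2 + U)**2 (J(U, M) = 2*(U - 2)**2 = 2*(-2 + U)**2)
W(l) = 16 + 8*l/(6 + l) (W(l) = 16 + 4*((l + l)/(l + 6)) = 16 + 4*((2*l)/(6 + l)) = 16 + 4*(2*l/(6 + l)) = 16 + 8*l/(6 + l))
L(c) = 24*c*(4 + 2*(-2 + (4 + c)/(-4 + c))**2)/(6 + 2*(-2 + (4 + c)/(-4 + c))**2) (L(c) = (24*(4 + 2*(-2 + (c + 4)/(-4 + c))**2)/(6 + 2*(-2 + (c + 4)/(-4 + c))**2))*c = (24*(4 + 2*(-2 + (4 + c)/(-4 + c))**2)/(6 + 2*(-2 + (4 + c)/(-4 + c))**2))*c = 24*c*(4 + 2*(-2 + (4 + c)/(-4 + c))**2)/(6 + 2*(-2 + (4 + c)/(-4 + c))**2))
18039 - L(-48) = 18039 - 6*(-48)*(176 - 40*(-48) + 3*(-48)**2)/(48 + (-48)**2 - 12*(-48)) = 18039 - 6*(-48)*(176 + 1920 + 3*2304)/(48 + 2304 + 576) = 18039 - 6*(-48)*(176 + 1920 + 6912)/2928 = 18039 - 6*(-48)*9008/2928 = 18039 - 1*(-54048/61) = 18039 + 54048/61 = 1154427/61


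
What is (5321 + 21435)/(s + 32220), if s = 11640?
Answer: 6689/10965 ≈ 0.61003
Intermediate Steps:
(5321 + 21435)/(s + 32220) = (5321 + 21435)/(11640 + 32220) = 26756/43860 = 26756*(1/43860) = 6689/10965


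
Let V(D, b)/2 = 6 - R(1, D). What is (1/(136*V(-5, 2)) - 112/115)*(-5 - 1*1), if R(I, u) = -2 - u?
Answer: 91277/15640 ≈ 5.8361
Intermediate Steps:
V(D, b) = 16 + 2*D (V(D, b) = 2*(6 - (-2 - D)) = 2*(6 + (2 + D)) = 2*(8 + D) = 16 + 2*D)
(1/(136*V(-5, 2)) - 112/115)*(-5 - 1*1) = (1/(136*(16 + 2*(-5))) - 112/115)*(-5 - 1*1) = (1/(136*(16 - 10)) - 112*1/115)*(-5 - 1) = ((1/136)/6 - 112/115)*(-6) = ((1/136)*(⅙) - 112/115)*(-6) = (1/816 - 112/115)*(-6) = -91277/93840*(-6) = 91277/15640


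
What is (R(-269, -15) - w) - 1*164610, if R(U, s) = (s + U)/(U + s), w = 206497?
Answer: -371106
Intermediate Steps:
R(U, s) = 1 (R(U, s) = (U + s)/(U + s) = 1)
(R(-269, -15) - w) - 1*164610 = (1 - 1*206497) - 1*164610 = (1 - 206497) - 164610 = -206496 - 164610 = -371106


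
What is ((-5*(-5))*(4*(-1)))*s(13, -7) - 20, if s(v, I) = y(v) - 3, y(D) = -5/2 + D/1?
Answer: -770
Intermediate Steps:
y(D) = -5/2 + D (y(D) = -5*1/2 + D*1 = -5/2 + D)
s(v, I) = -11/2 + v (s(v, I) = (-5/2 + v) - 3 = -11/2 + v)
((-5*(-5))*(4*(-1)))*s(13, -7) - 20 = ((-5*(-5))*(4*(-1)))*(-11/2 + 13) - 20 = (25*(-4))*(15/2) - 20 = -100*15/2 - 20 = -750 - 20 = -770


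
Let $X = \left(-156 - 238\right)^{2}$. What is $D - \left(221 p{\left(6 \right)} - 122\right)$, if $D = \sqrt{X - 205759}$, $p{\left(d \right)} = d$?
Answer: $-1204 + i \sqrt{50523} \approx -1204.0 + 224.77 i$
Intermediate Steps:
$X = 155236$ ($X = \left(-394\right)^{2} = 155236$)
$D = i \sqrt{50523}$ ($D = \sqrt{155236 - 205759} = \sqrt{-50523} = i \sqrt{50523} \approx 224.77 i$)
$D - \left(221 p{\left(6 \right)} - 122\right) = i \sqrt{50523} - \left(221 \cdot 6 - 122\right) = i \sqrt{50523} - \left(1326 - 122\right) = i \sqrt{50523} - 1204 = -1204 + i \sqrt{50523}$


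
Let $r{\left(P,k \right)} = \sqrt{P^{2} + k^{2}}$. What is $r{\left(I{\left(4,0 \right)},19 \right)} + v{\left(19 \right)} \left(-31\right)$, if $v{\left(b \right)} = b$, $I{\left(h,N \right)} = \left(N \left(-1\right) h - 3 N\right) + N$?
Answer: $-570$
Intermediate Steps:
$I{\left(h,N \right)} = - 2 N - N h$ ($I{\left(h,N \right)} = \left(- N h - 3 N\right) + N = \left(- 3 N - N h\right) + N = - 2 N - N h$)
$r{\left(I{\left(4,0 \right)},19 \right)} + v{\left(19 \right)} \left(-31\right) = \sqrt{\left(\left(-1\right) 0 \left(2 + 4\right)\right)^{2} + 19^{2}} + 19 \left(-31\right) = \sqrt{\left(\left(-1\right) 0 \cdot 6\right)^{2} + 361} - 589 = \sqrt{0^{2} + 361} - 589 = \sqrt{0 + 361} - 589 = \sqrt{361} - 589 = 19 - 589 = -570$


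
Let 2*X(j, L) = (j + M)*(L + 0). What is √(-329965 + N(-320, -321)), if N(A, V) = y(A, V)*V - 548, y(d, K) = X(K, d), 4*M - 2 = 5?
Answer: 3*I*√1858577 ≈ 4089.9*I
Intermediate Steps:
M = 7/4 (M = ½ + (¼)*5 = ½ + 5/4 = 7/4 ≈ 1.7500)
X(j, L) = L*(7/4 + j)/2 (X(j, L) = ((j + 7/4)*(L + 0))/2 = ((7/4 + j)*L)/2 = (L*(7/4 + j))/2 = L*(7/4 + j)/2)
y(d, K) = d*(7 + 4*K)/8
N(A, V) = -548 + A*V*(7 + 4*V)/8 (N(A, V) = (A*(7 + 4*V)/8)*V - 548 = A*V*(7 + 4*V)/8 - 548 = -548 + A*V*(7 + 4*V)/8)
√(-329965 + N(-320, -321)) = √(-329965 + (-548 + (⅛)*(-320)*(-321)*(7 + 4*(-321)))) = √(-329965 + (-548 + (⅛)*(-320)*(-321)*(7 - 1284))) = √(-329965 + (-548 + (⅛)*(-320)*(-321)*(-1277))) = √(-329965 + (-548 - 16396680)) = √(-329965 - 16397228) = √(-16727193) = 3*I*√1858577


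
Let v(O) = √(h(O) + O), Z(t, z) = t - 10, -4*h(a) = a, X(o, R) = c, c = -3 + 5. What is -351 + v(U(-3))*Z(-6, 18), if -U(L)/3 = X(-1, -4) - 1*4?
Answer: -351 - 24*√2 ≈ -384.94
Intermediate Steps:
c = 2
X(o, R) = 2
h(a) = -a/4
Z(t, z) = -10 + t
U(L) = 6 (U(L) = -3*(2 - 1*4) = -3*(2 - 4) = -3*(-2) = 6)
v(O) = √3*√O/2 (v(O) = √(-O/4 + O) = √(3*O/4) = √3*√O/2)
-351 + v(U(-3))*Z(-6, 18) = -351 + (√3*√6/2)*(-10 - 6) = -351 + (3*√2/2)*(-16) = -351 - 24*√2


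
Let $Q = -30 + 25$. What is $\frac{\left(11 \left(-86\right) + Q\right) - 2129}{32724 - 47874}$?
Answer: $\frac{308}{1515} \approx 0.2033$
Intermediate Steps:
$Q = -5$
$\frac{\left(11 \left(-86\right) + Q\right) - 2129}{32724 - 47874} = \frac{\left(11 \left(-86\right) - 5\right) - 2129}{32724 - 47874} = \frac{\left(-946 - 5\right) - 2129}{-15150} = \left(-951 - 2129\right) \left(- \frac{1}{15150}\right) = \left(-3080\right) \left(- \frac{1}{15150}\right) = \frac{308}{1515}$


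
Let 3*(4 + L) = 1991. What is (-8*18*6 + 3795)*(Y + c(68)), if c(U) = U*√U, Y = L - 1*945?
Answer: -836312 + 398616*√17 ≈ 8.0722e+5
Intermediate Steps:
L = 1979/3 (L = -4 + (⅓)*1991 = -4 + 1991/3 = 1979/3 ≈ 659.67)
Y = -856/3 (Y = 1979/3 - 1*945 = 1979/3 - 945 = -856/3 ≈ -285.33)
c(U) = U^(3/2)
(-8*18*6 + 3795)*(Y + c(68)) = (-8*18*6 + 3795)*(-856/3 + 68^(3/2)) = (-144*6 + 3795)*(-856/3 + 136*√17) = (-864 + 3795)*(-856/3 + 136*√17) = 2931*(-856/3 + 136*√17) = -836312 + 398616*√17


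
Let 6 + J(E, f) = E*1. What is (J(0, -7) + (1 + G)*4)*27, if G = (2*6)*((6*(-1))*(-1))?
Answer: 7722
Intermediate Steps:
G = 72 (G = 12*(-6*(-1)) = 12*6 = 72)
J(E, f) = -6 + E (J(E, f) = -6 + E*1 = -6 + E)
(J(0, -7) + (1 + G)*4)*27 = ((-6 + 0) + (1 + 72)*4)*27 = (-6 + 73*4)*27 = (-6 + 292)*27 = 286*27 = 7722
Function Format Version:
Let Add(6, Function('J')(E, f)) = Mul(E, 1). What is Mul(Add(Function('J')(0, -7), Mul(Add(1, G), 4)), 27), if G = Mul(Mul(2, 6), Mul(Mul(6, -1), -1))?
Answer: 7722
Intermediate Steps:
G = 72 (G = Mul(12, Mul(-6, -1)) = Mul(12, 6) = 72)
Function('J')(E, f) = Add(-6, E) (Function('J')(E, f) = Add(-6, Mul(E, 1)) = Add(-6, E))
Mul(Add(Function('J')(0, -7), Mul(Add(1, G), 4)), 27) = Mul(Add(Add(-6, 0), Mul(Add(1, 72), 4)), 27) = Mul(Add(-6, Mul(73, 4)), 27) = Mul(Add(-6, 292), 27) = Mul(286, 27) = 7722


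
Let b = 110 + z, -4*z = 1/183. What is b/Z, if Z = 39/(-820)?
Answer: -16506395/7137 ≈ -2312.8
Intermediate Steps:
Z = -39/820 (Z = 39*(-1/820) = -39/820 ≈ -0.047561)
z = -1/732 (z = -1/4/183 = -1/4*1/183 = -1/732 ≈ -0.0013661)
b = 80519/732 (b = 110 - 1/732 = 80519/732 ≈ 110.00)
b/Z = 80519/(732*(-39/820)) = (80519/732)*(-820/39) = -16506395/7137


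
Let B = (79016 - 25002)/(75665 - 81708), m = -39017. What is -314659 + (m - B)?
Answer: -2137210054/6043 ≈ -3.5367e+5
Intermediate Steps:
B = -54014/6043 (B = 54014/(-6043) = 54014*(-1/6043) = -54014/6043 ≈ -8.9383)
-314659 + (m - B) = -314659 + (-39017 - 1*(-54014/6043)) = -314659 + (-39017 + 54014/6043) = -314659 - 235725717/6043 = -2137210054/6043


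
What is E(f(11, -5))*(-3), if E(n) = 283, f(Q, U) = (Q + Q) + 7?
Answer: -849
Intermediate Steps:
f(Q, U) = 7 + 2*Q (f(Q, U) = 2*Q + 7 = 7 + 2*Q)
E(f(11, -5))*(-3) = 283*(-3) = -849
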